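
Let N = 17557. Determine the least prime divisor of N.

97

17557 is odd.
Digit sum 25, not divisible by 3.
Ends in 7: not divisible by 5.
7: 17557 = 7·2508 + 1
11: 17557 = 11·1596 + 1
13: 17557 = 13·1350 + 7
17: 17557 = 17·1032 + 13
19: 17557 = 19·924 + 1
23: 17557 = 23·763 + 8
29: 17557 = 29·605 + 12
31: 17557 = 31·566 + 11
37: 17557 = 37·474 + 19
41: 17557 = 41·428 + 9
43: 17557 = 43·408 + 13
47: 17557 = 47·373 + 26
53: 17557 = 53·331 + 14
59: 17557 = 59·297 + 34
61: 17557 = 61·287 + 50
67: 17557 = 67·262 + 3
71: 17557 = 71·247 + 20
73: 17557 = 73·240 + 37
79: 17557 = 79·222 + 19
83: 17557 = 83·211 + 44
89: 17557 = 89·197 + 24
97: 17557 = 97·181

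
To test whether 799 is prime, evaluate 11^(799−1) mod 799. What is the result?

332

11^1 ≡ 11 (mod 799)
11^2 ≡ 11^2 = 121 ≡ 121 (mod 799)
11^4 ≡ 121^2 = 14641 ≡ 259 (mod 799)
11^8 ≡ 259^2 = 67081 ≡ 764 (mod 799)
11^16 ≡ 764^2 = 583696 ≡ 426 (mod 799)
11^32 ≡ 426^2 = 181476 ≡ 103 (mod 799)
11^64 ≡ 103^2 = 10609 ≡ 222 (mod 799)
11^128 ≡ 222^2 = 49284 ≡ 545 (mod 799)
11^256 ≡ 545^2 = 297025 ≡ 596 (mod 799)
11^512 ≡ 596^2 = 355216 ≡ 460 (mod 799)
798 = 512 + 256 + 16 + 8 + 4 + 2 in binary powers of 2.
So 11^798 ≡ 460 · 596 · 426 · 764 · 259 · 121 ≡ 332 (mod 799).
Since 332 ≠ 1, base 11 is a Fermat witness: 799 is composite.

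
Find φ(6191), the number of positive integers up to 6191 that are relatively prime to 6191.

6000

Factor: 6191 = 41 · 151.
φ(6191) = (41−1) · (151−1) = 40 · 150 = 6000.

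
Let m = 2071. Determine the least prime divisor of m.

19

2071 is odd.
Digit sum 10, not divisible by 3.
Ends in 1: not divisible by 5.
7: 2071 = 7·295 + 6
11: 2071 = 11·188 + 3
13: 2071 = 13·159 + 4
17: 2071 = 17·121 + 14
19: 2071 = 19·109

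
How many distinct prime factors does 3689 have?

3

3689 = 7 · 527
527 = 17 · 31
3689 = 7 · 17 · 31, which has 3 distinct prime factors.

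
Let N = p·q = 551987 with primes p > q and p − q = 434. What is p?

Since p = q + 434, we have 551987 = q(q + 434), so q² + 434q − 551987 = 0.
Discriminant: 434² + 4·551987 = 188356 + 2207948 = 2396304; √2396304 = 1548.
q = (−434 + 1548)/2 = 557, and p = q + 434 = 991.
Check: 557 · 991 = 551987.

991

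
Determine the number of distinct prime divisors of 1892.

3

1892 = 2^2 · 473
473 = 11 · 43
1892 = 2^2 · 11 · 43, which has 3 distinct prime factors.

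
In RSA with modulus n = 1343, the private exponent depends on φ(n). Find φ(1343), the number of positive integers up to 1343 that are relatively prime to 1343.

1248

Factor: 1343 = 17 · 79.
φ(1343) = (17−1) · (79−1) = 16 · 78 = 1248.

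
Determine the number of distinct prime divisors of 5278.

5278 = 2 · 2639
2639 = 7 · 377
377 = 13 · 29
5278 = 2 · 7 · 13 · 29, which has 4 distinct prime factors.

4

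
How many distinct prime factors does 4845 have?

4

4845 = 3 · 1615
1615 = 5 · 323
323 = 17 · 19
4845 = 3 · 5 · 17 · 19, which has 4 distinct prime factors.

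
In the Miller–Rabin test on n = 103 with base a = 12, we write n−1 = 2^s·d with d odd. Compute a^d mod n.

103 − 1 = 102 = 2^1 · 51, so d = 51.
12^1 ≡ 12 (mod 103)
12^2 ≡ 12^2 = 144 ≡ 41 (mod 103)
12^4 ≡ 41^2 = 1681 ≡ 33 (mod 103)
12^8 ≡ 33^2 = 1089 ≡ 59 (mod 103)
12^16 ≡ 59^2 = 3481 ≡ 82 (mod 103)
12^32 ≡ 82^2 = 6724 ≡ 29 (mod 103)
51 = 32 + 16 + 2 + 1 in binary powers of 2.
So 12^51 ≡ 29 · 82 · 41 · 12 ≡ 102 (mod 103).
Since 12^d ≡ 102 (mod 103), base 12 does not prove 103 composite.

102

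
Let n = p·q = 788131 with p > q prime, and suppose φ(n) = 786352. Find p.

953

φ(n) = (p−1)(q−1) = n − (p+q) + 1, so p + q = 788131 − 786352 + 1 = 1780.
p and q are the roots of t² − 1780t + 788131 = 0.
Discriminant: 1780² − 4·788131 = 3168400 − 3152524 = 15876; √15876 = 126.
q = (1780 − 126)/2 = 827, p = (1780 + 126)/2 = 953.
Check: 827 · 953 = 788131.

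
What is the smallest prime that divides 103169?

11

103169 is odd.
Digit sum 20, not divisible by 3.
Ends in 9: not divisible by 5.
7: 103169 = 7·14738 + 3
11: 103169 = 11·9379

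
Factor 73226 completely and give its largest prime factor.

47

73226 = 2 · 36613
36613 = 19 · 1927
1927 = 41 · 47
47 is prime.
So 73226 = 2 · 19 · 41 · 47; the largest prime factor is 47.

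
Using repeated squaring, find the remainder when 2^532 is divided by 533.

2^1 ≡ 2 (mod 533)
2^2 ≡ 2^2 = 4 ≡ 4 (mod 533)
2^4 ≡ 4^2 = 16 ≡ 16 (mod 533)
2^8 ≡ 16^2 = 256 ≡ 256 (mod 533)
2^16 ≡ 256^2 = 65536 ≡ 510 (mod 533)
2^32 ≡ 510^2 = 260100 ≡ 529 (mod 533)
2^64 ≡ 529^2 = 279841 ≡ 16 (mod 533)
2^128 ≡ 16^2 = 256 ≡ 256 (mod 533)
2^256 ≡ 256^2 = 65536 ≡ 510 (mod 533)
2^512 ≡ 510^2 = 260100 ≡ 529 (mod 533)
532 = 512 + 16 + 4 in binary powers of 2.
So 2^532 ≡ 529 · 510 · 16 ≡ 406 (mod 533).
Since 406 ≠ 1, base 2 is a Fermat witness: 533 is composite.

406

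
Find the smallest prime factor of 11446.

11446 is even: 2 divides it.

2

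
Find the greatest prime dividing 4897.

4897 = 59 · 83
83 is prime.
So 4897 = 59 · 83; the largest prime factor is 83.

83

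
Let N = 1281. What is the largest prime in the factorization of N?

1281 = 3 · 427
427 = 7 · 61
61 is prime.
So 1281 = 3 · 7 · 61; the largest prime factor is 61.

61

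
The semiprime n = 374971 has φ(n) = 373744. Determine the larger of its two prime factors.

φ(n) = (p−1)(q−1) = n − (p+q) + 1, so p + q = 374971 − 373744 + 1 = 1228.
p and q are the roots of t² − 1228t + 374971 = 0.
Discriminant: 1228² − 4·374971 = 1507984 − 1499884 = 8100; √8100 = 90.
q = (1228 − 90)/2 = 569, p = (1228 + 90)/2 = 659.
Check: 569 · 659 = 374971.

659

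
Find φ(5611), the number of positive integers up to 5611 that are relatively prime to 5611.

Factor: 5611 = 31 · 181.
φ(5611) = (31−1) · (181−1) = 30 · 180 = 5400.

5400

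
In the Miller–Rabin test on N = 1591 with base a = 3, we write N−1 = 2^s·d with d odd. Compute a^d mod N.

1591 − 1 = 1590 = 2^1 · 795, so d = 795.
3^1 ≡ 3 (mod 1591)
3^2 ≡ 3^2 = 9 ≡ 9 (mod 1591)
3^4 ≡ 9^2 = 81 ≡ 81 (mod 1591)
3^8 ≡ 81^2 = 6561 ≡ 197 (mod 1591)
3^16 ≡ 197^2 = 38809 ≡ 625 (mod 1591)
3^32 ≡ 625^2 = 390625 ≡ 830 (mod 1591)
3^64 ≡ 830^2 = 688900 ≡ 1588 (mod 1591)
3^128 ≡ 1588^2 = 2521744 ≡ 9 (mod 1591)
3^256 ≡ 9^2 = 81 ≡ 81 (mod 1591)
3^512 ≡ 81^2 = 6561 ≡ 197 (mod 1591)
795 = 512 + 256 + 16 + 8 + 2 + 1 in binary powers of 2.
So 3^795 ≡ 197 · 81 · 625 · 197 · 9 · 3 ≡ 1470 (mod 1591).
Squaring chain: 1470; never reaches −1, so base 3 is a Miller–Rabin witness that 1591 is composite.

1470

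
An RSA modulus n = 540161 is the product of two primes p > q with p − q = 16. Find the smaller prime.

727

Since p = q + 16, we have 540161 = q(q + 16), so q² + 16q − 540161 = 0.
Discriminant: 16² + 4·540161 = 256 + 2160644 = 2160900; √2160900 = 1470.
q = (−16 + 1470)/2 = 727, and p = q + 16 = 743.
Check: 727 · 743 = 540161.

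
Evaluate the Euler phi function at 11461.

Factor: 11461 = 73 · 157.
φ(11461) = (73−1) · (157−1) = 72 · 156 = 11232.

11232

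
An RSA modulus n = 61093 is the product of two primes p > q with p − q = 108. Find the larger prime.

307

Since p = q + 108, we have 61093 = q(q + 108), so q² + 108q − 61093 = 0.
Discriminant: 108² + 4·61093 = 11664 + 244372 = 256036; √256036 = 506.
q = (−108 + 506)/2 = 199, and p = q + 108 = 307.
Check: 199 · 307 = 61093.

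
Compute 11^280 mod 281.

11^1 ≡ 11 (mod 281)
11^2 ≡ 11^2 = 121 ≡ 121 (mod 281)
11^4 ≡ 121^2 = 14641 ≡ 29 (mod 281)
11^8 ≡ 29^2 = 841 ≡ 279 (mod 281)
11^16 ≡ 279^2 = 77841 ≡ 4 (mod 281)
11^32 ≡ 4^2 = 16 ≡ 16 (mod 281)
11^64 ≡ 16^2 = 256 ≡ 256 (mod 281)
11^128 ≡ 256^2 = 65536 ≡ 63 (mod 281)
11^256 ≡ 63^2 = 3969 ≡ 35 (mod 281)
280 = 256 + 16 + 8 in binary powers of 2.
So 11^280 ≡ 35 · 4 · 279 ≡ 1 (mod 281).
Since the result is 1, base 11 gives no evidence that 281 is composite.

1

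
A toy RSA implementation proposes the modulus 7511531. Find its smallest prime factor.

7511531 is odd.
Digit sum 23, not divisible by 3.
Ends in 1: not divisible by 5.
7: 7511531 = 7·1073075 + 6
11: 7511531 = 11·682866 + 5
13: 7511531 = 13·577810 + 1
17: 7511531 = 17·441854 + 13
19: 7511531 = 19·395343 + 14
23: 7511531 = 23·326588 + 7
29: 7511531 = 29·259018 + 9
31: 7511531 = 31·242307 + 14
37: 7511531 = 37·203014 + 13
41: 7511531 = 41·183208 + 3
43: 7511531 = 43·174686 + 33
47: 7511531 = 47·159819 + 38
53: 7511531 = 53·141727

53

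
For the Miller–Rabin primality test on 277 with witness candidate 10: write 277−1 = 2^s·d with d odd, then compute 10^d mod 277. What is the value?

277 − 1 = 276 = 2^2 · 69, so d = 69.
10^1 ≡ 10 (mod 277)
10^2 ≡ 10^2 = 100 ≡ 100 (mod 277)
10^4 ≡ 100^2 = 10000 ≡ 28 (mod 277)
10^8 ≡ 28^2 = 784 ≡ 230 (mod 277)
10^16 ≡ 230^2 = 52900 ≡ 270 (mod 277)
10^32 ≡ 270^2 = 72900 ≡ 49 (mod 277)
10^64 ≡ 49^2 = 2401 ≡ 185 (mod 277)
69 = 64 + 4 + 1 in binary powers of 2.
So 10^69 ≡ 185 · 28 · 10 ≡ 1 (mod 277).
Since 10^d ≡ 1 (mod 277), base 10 does not prove 277 composite.

1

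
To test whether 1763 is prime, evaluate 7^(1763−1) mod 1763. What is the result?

7^1 ≡ 7 (mod 1763)
7^2 ≡ 7^2 = 49 ≡ 49 (mod 1763)
7^4 ≡ 49^2 = 2401 ≡ 638 (mod 1763)
7^8 ≡ 638^2 = 407044 ≡ 1554 (mod 1763)
7^16 ≡ 1554^2 = 2414916 ≡ 1369 (mod 1763)
7^32 ≡ 1369^2 = 1874161 ≡ 92 (mod 1763)
7^64 ≡ 92^2 = 8464 ≡ 1412 (mod 1763)
7^128 ≡ 1412^2 = 1993744 ≡ 1554 (mod 1763)
7^256 ≡ 1554^2 = 2414916 ≡ 1369 (mod 1763)
7^512 ≡ 1369^2 = 1874161 ≡ 92 (mod 1763)
7^1024 ≡ 92^2 = 8464 ≡ 1412 (mod 1763)
1762 = 1024 + 512 + 128 + 64 + 32 + 2 in binary powers of 2.
So 7^1762 ≡ 1412 · 92 · 1554 · 1412 · 92 · 49 ≡ 1197 (mod 1763).
Since 1197 ≠ 1, base 7 is a Fermat witness: 1763 is composite.

1197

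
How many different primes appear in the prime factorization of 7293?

7293 = 3 · 2431
2431 = 11 · 221
221 = 13 · 17
7293 = 3 · 11 · 13 · 17, which has 4 distinct prime factors.

4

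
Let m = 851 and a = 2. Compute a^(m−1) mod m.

2^1 ≡ 2 (mod 851)
2^2 ≡ 2^2 = 4 ≡ 4 (mod 851)
2^4 ≡ 4^2 = 16 ≡ 16 (mod 851)
2^8 ≡ 16^2 = 256 ≡ 256 (mod 851)
2^16 ≡ 256^2 = 65536 ≡ 9 (mod 851)
2^32 ≡ 9^2 = 81 ≡ 81 (mod 851)
2^64 ≡ 81^2 = 6561 ≡ 604 (mod 851)
2^128 ≡ 604^2 = 364816 ≡ 588 (mod 851)
2^256 ≡ 588^2 = 345744 ≡ 238 (mod 851)
2^512 ≡ 238^2 = 56644 ≡ 478 (mod 851)
850 = 512 + 256 + 64 + 16 + 2 in binary powers of 2.
So 2^850 ≡ 478 · 238 · 604 · 9 · 4 ≡ 169 (mod 851).
Since 169 ≠ 1, base 2 is a Fermat witness: 851 is composite.

169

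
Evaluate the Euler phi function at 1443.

864

Factor: 1443 = 3 · 13 · 37.
φ(1443) = (3−1) · (13−1) · (37−1) = 2 · 12 · 36 = 864.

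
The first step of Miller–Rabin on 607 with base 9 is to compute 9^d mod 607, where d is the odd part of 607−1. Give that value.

1

607 − 1 = 606 = 2^1 · 303, so d = 303.
9^1 ≡ 9 (mod 607)
9^2 ≡ 9^2 = 81 ≡ 81 (mod 607)
9^4 ≡ 81^2 = 6561 ≡ 491 (mod 607)
9^8 ≡ 491^2 = 241081 ≡ 102 (mod 607)
9^16 ≡ 102^2 = 10404 ≡ 85 (mod 607)
9^32 ≡ 85^2 = 7225 ≡ 548 (mod 607)
9^64 ≡ 548^2 = 300304 ≡ 446 (mod 607)
9^128 ≡ 446^2 = 198916 ≡ 427 (mod 607)
9^256 ≡ 427^2 = 182329 ≡ 229 (mod 607)
303 = 256 + 32 + 8 + 4 + 2 + 1 in binary powers of 2.
So 9^303 ≡ 229 · 548 · 102 · 491 · 81 · 9 ≡ 1 (mod 607).
Since 9^d ≡ 1 (mod 607), base 9 does not prove 607 composite.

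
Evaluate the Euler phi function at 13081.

12852

Factor: 13081 = 103 · 127.
φ(13081) = (103−1) · (127−1) = 102 · 126 = 12852.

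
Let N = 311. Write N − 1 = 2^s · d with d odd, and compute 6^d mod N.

311 − 1 = 310 = 2^1 · 155, so d = 155.
6^1 ≡ 6 (mod 311)
6^2 ≡ 6^2 = 36 ≡ 36 (mod 311)
6^4 ≡ 36^2 = 1296 ≡ 52 (mod 311)
6^8 ≡ 52^2 = 2704 ≡ 216 (mod 311)
6^16 ≡ 216^2 = 46656 ≡ 6 (mod 311)
6^32 ≡ 6^2 = 36 ≡ 36 (mod 311)
6^64 ≡ 36^2 = 1296 ≡ 52 (mod 311)
6^128 ≡ 52^2 = 2704 ≡ 216 (mod 311)
155 = 128 + 16 + 8 + 2 + 1 in binary powers of 2.
So 6^155 ≡ 216 · 6 · 216 · 36 · 6 ≡ 1 (mod 311).
Since 6^d ≡ 1 (mod 311), base 6 does not prove 311 composite.

1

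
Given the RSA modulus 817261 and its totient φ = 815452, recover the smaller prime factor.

863

φ(n) = (p−1)(q−1) = n − (p+q) + 1, so p + q = 817261 − 815452 + 1 = 1810.
p and q are the roots of t² − 1810t + 817261 = 0.
Discriminant: 1810² − 4·817261 = 3276100 − 3269044 = 7056; √7056 = 84.
q = (1810 − 84)/2 = 863, p = (1810 + 84)/2 = 947.
Check: 863 · 947 = 817261.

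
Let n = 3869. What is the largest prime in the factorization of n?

73

3869 = 53 · 73
73 is prime.
So 3869 = 53 · 73; the largest prime factor is 73.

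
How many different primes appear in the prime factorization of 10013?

3

10013 = 17 · 589
589 = 19 · 31
10013 = 17 · 19 · 31, which has 3 distinct prime factors.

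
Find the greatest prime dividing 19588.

19588 = 2 · 9794
9794 = 2 · 4897
4897 = 59 · 83
83 is prime.
So 19588 = 2^2 · 59 · 83; the largest prime factor is 83.

83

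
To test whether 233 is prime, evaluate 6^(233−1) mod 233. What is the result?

1

6^1 ≡ 6 (mod 233)
6^2 ≡ 6^2 = 36 ≡ 36 (mod 233)
6^4 ≡ 36^2 = 1296 ≡ 131 (mod 233)
6^8 ≡ 131^2 = 17161 ≡ 152 (mod 233)
6^16 ≡ 152^2 = 23104 ≡ 37 (mod 233)
6^32 ≡ 37^2 = 1369 ≡ 204 (mod 233)
6^64 ≡ 204^2 = 41616 ≡ 142 (mod 233)
6^128 ≡ 142^2 = 20164 ≡ 126 (mod 233)
232 = 128 + 64 + 32 + 8 in binary powers of 2.
So 6^232 ≡ 126 · 142 · 204 · 152 ≡ 1 (mod 233).
Since the result is 1, base 6 gives no evidence that 233 is composite.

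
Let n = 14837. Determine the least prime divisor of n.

37

14837 is odd.
Digit sum 23, not divisible by 3.
Ends in 7: not divisible by 5.
7: 14837 = 7·2119 + 4
11: 14837 = 11·1348 + 9
13: 14837 = 13·1141 + 4
17: 14837 = 17·872 + 13
19: 14837 = 19·780 + 17
23: 14837 = 23·645 + 2
29: 14837 = 29·511 + 18
31: 14837 = 31·478 + 19
37: 14837 = 37·401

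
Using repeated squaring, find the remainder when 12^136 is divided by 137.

12^1 ≡ 12 (mod 137)
12^2 ≡ 12^2 = 144 ≡ 7 (mod 137)
12^4 ≡ 7^2 = 49 ≡ 49 (mod 137)
12^8 ≡ 49^2 = 2401 ≡ 72 (mod 137)
12^16 ≡ 72^2 = 5184 ≡ 115 (mod 137)
12^32 ≡ 115^2 = 13225 ≡ 73 (mod 137)
12^64 ≡ 73^2 = 5329 ≡ 123 (mod 137)
12^128 ≡ 123^2 = 15129 ≡ 59 (mod 137)
136 = 128 + 8 in binary powers of 2.
So 12^136 ≡ 59 · 72 ≡ 1 (mod 137).
Since the result is 1, base 12 gives no evidence that 137 is composite.

1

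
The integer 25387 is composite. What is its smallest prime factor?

53

25387 is odd.
Digit sum 25, not divisible by 3.
Ends in 7: not divisible by 5.
7: 25387 = 7·3626 + 5
11: 25387 = 11·2307 + 10
13: 25387 = 13·1952 + 11
17: 25387 = 17·1493 + 6
19: 25387 = 19·1336 + 3
23: 25387 = 23·1103 + 18
29: 25387 = 29·875 + 12
31: 25387 = 31·818 + 29
37: 25387 = 37·686 + 5
41: 25387 = 41·619 + 8
43: 25387 = 43·590 + 17
47: 25387 = 47·540 + 7
53: 25387 = 53·479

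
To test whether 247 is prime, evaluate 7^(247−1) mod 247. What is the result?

77

7^1 ≡ 7 (mod 247)
7^2 ≡ 7^2 = 49 ≡ 49 (mod 247)
7^4 ≡ 49^2 = 2401 ≡ 178 (mod 247)
7^8 ≡ 178^2 = 31684 ≡ 68 (mod 247)
7^16 ≡ 68^2 = 4624 ≡ 178 (mod 247)
7^32 ≡ 178^2 = 31684 ≡ 68 (mod 247)
7^64 ≡ 68^2 = 4624 ≡ 178 (mod 247)
7^128 ≡ 178^2 = 31684 ≡ 68 (mod 247)
246 = 128 + 64 + 32 + 16 + 4 + 2 in binary powers of 2.
So 7^246 ≡ 68 · 178 · 68 · 178 · 178 · 49 ≡ 77 (mod 247).
Since 77 ≠ 1, base 7 is a Fermat witness: 247 is composite.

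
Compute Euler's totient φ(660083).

Factor: 660083 = 31 · 107 · 199.
φ(660083) = (31−1) · (107−1) · (199−1) = 30 · 106 · 198 = 629640.

629640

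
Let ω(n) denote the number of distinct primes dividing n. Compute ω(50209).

3

50209 = 23 · 2183
2183 = 37 · 59
50209 = 23 · 37 · 59, which has 3 distinct prime factors.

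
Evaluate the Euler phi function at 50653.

Factor: 50653 = 37^3.
φ(50653) = 37^2·(37−1) = 49284.

49284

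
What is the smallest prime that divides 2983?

2983 is odd.
Digit sum 22, not divisible by 3.
Ends in 3: not divisible by 5.
7: 2983 = 7·426 + 1
11: 2983 = 11·271 + 2
13: 2983 = 13·229 + 6
17: 2983 = 17·175 + 8
19: 2983 = 19·157

19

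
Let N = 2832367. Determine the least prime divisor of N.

2832367 is odd.
Digit sum 31, not divisible by 3.
Ends in 7: not divisible by 5.
7: 2832367 = 7·404623 + 6
11: 2832367 = 11·257487 + 10
13: 2832367 = 13·217874 + 5
17: 2832367 = 17·166609 + 14
19: 2832367 = 19·149071 + 18
23: 2832367 = 23·123146 + 9
29: 2832367 = 29·97667 + 24
31: 2832367 = 31·91366 + 21
37: 2832367 = 37·76550 + 17
41: 2832367 = 41·69082 + 5
43: 2832367 = 43·65869

43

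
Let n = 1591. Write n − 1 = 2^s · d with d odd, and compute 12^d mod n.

285

1591 − 1 = 1590 = 2^1 · 795, so d = 795.
12^1 ≡ 12 (mod 1591)
12^2 ≡ 12^2 = 144 ≡ 144 (mod 1591)
12^4 ≡ 144^2 = 20736 ≡ 53 (mod 1591)
12^8 ≡ 53^2 = 2809 ≡ 1218 (mod 1591)
12^16 ≡ 1218^2 = 1483524 ≡ 712 (mod 1591)
12^32 ≡ 712^2 = 506944 ≡ 1006 (mod 1591)
12^64 ≡ 1006^2 = 1012036 ≡ 160 (mod 1591)
12^128 ≡ 160^2 = 25600 ≡ 144 (mod 1591)
12^256 ≡ 144^2 = 20736 ≡ 53 (mod 1591)
12^512 ≡ 53^2 = 2809 ≡ 1218 (mod 1591)
795 = 512 + 256 + 16 + 8 + 2 + 1 in binary powers of 2.
So 12^795 ≡ 1218 · 53 · 712 · 1218 · 144 · 12 ≡ 285 (mod 1591).
Squaring chain: 285; never reaches −1, so base 12 is a Miller–Rabin witness that 1591 is composite.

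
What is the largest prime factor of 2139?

2139 = 3 · 713
713 = 23 · 31
31 is prime.
So 2139 = 3 · 23 · 31; the largest prime factor is 31.

31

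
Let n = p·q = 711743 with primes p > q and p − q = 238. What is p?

Since p = q + 238, we have 711743 = q(q + 238), so q² + 238q − 711743 = 0.
Discriminant: 238² + 4·711743 = 56644 + 2846972 = 2903616; √2903616 = 1704.
q = (−238 + 1704)/2 = 733, and p = q + 238 = 971.
Check: 733 · 971 = 711743.

971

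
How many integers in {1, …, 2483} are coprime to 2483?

2280

Factor: 2483 = 13 · 191.
φ(2483) = (13−1) · (191−1) = 12 · 190 = 2280.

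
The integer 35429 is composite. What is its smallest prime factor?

35429 is odd.
Digit sum 23, not divisible by 3.
Ends in 9: not divisible by 5.
7: 35429 = 7·5061 + 2
11: 35429 = 11·3220 + 9
13: 35429 = 13·2725 + 4
17: 35429 = 17·2084 + 1
19: 35429 = 19·1864 + 13
23: 35429 = 23·1540 + 9
29: 35429 = 29·1221 + 20
31: 35429 = 31·1142 + 27
37: 35429 = 37·957 + 20
41: 35429 = 41·864 + 5
43: 35429 = 43·823 + 40
47: 35429 = 47·753 + 38
53: 35429 = 53·668 + 25
59: 35429 = 59·600 + 29
61: 35429 = 61·580 + 49
67: 35429 = 67·528 + 53
71: 35429 = 71·499

71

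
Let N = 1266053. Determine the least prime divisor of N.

29

1266053 is odd.
Digit sum 23, not divisible by 3.
Ends in 3: not divisible by 5.
7: 1266053 = 7·180864 + 5
11: 1266053 = 11·115095 + 8
13: 1266053 = 13·97388 + 9
17: 1266053 = 17·74473 + 12
19: 1266053 = 19·66634 + 7
23: 1266053 = 23·55045 + 18
29: 1266053 = 29·43657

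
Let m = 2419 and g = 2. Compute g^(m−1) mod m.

2^1 ≡ 2 (mod 2419)
2^2 ≡ 2^2 = 4 ≡ 4 (mod 2419)
2^4 ≡ 4^2 = 16 ≡ 16 (mod 2419)
2^8 ≡ 16^2 = 256 ≡ 256 (mod 2419)
2^16 ≡ 256^2 = 65536 ≡ 223 (mod 2419)
2^32 ≡ 223^2 = 49729 ≡ 1349 (mod 2419)
2^64 ≡ 1349^2 = 1819801 ≡ 713 (mod 2419)
2^128 ≡ 713^2 = 508369 ≡ 379 (mod 2419)
2^256 ≡ 379^2 = 143641 ≡ 920 (mod 2419)
2^512 ≡ 920^2 = 846400 ≡ 2169 (mod 2419)
2^1024 ≡ 2169^2 = 4704561 ≡ 2025 (mod 2419)
2^2048 ≡ 2025^2 = 4100625 ≡ 420 (mod 2419)
2418 = 2048 + 256 + 64 + 32 + 16 + 2 in binary powers of 2.
So 2^2418 ≡ 420 · 920 · 713 · 1349 · 223 · 4 ≡ 1138 (mod 2419).
Since 1138 ≠ 1, base 2 is a Fermat witness: 2419 is composite.

1138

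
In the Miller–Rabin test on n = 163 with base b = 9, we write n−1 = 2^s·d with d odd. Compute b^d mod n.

1

163 − 1 = 162 = 2^1 · 81, so d = 81.
9^1 ≡ 9 (mod 163)
9^2 ≡ 9^2 = 81 ≡ 81 (mod 163)
9^4 ≡ 81^2 = 6561 ≡ 41 (mod 163)
9^8 ≡ 41^2 = 1681 ≡ 51 (mod 163)
9^16 ≡ 51^2 = 2601 ≡ 156 (mod 163)
9^32 ≡ 156^2 = 24336 ≡ 49 (mod 163)
9^64 ≡ 49^2 = 2401 ≡ 119 (mod 163)
81 = 64 + 16 + 1 in binary powers of 2.
So 9^81 ≡ 119 · 156 · 9 ≡ 1 (mod 163).
Since 9^d ≡ 1 (mod 163), base 9 does not prove 163 composite.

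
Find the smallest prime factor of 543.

3

543 is odd.
Digit sum 12, divisible by 3.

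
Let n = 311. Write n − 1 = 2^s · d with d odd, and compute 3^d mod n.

311 − 1 = 310 = 2^1 · 155, so d = 155.
3^1 ≡ 3 (mod 311)
3^2 ≡ 3^2 = 9 ≡ 9 (mod 311)
3^4 ≡ 9^2 = 81 ≡ 81 (mod 311)
3^8 ≡ 81^2 = 6561 ≡ 30 (mod 311)
3^16 ≡ 30^2 = 900 ≡ 278 (mod 311)
3^32 ≡ 278^2 = 77284 ≡ 156 (mod 311)
3^64 ≡ 156^2 = 24336 ≡ 78 (mod 311)
3^128 ≡ 78^2 = 6084 ≡ 175 (mod 311)
155 = 128 + 16 + 8 + 2 + 1 in binary powers of 2.
So 3^155 ≡ 175 · 278 · 30 · 9 · 3 ≡ 1 (mod 311).
Since 3^d ≡ 1 (mod 311), base 3 does not prove 311 composite.

1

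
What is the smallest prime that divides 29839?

29839 is odd.
Digit sum 31, not divisible by 3.
Ends in 9: not divisible by 5.
7: 29839 = 7·4262 + 5
11: 29839 = 11·2712 + 7
13: 29839 = 13·2295 + 4
17: 29839 = 17·1755 + 4
19: 29839 = 19·1570 + 9
23: 29839 = 23·1297 + 8
29: 29839 = 29·1028 + 27
31: 29839 = 31·962 + 17
37: 29839 = 37·806 + 17
41: 29839 = 41·727 + 32
43: 29839 = 43·693 + 40
47: 29839 = 47·634 + 41
53: 29839 = 53·563

53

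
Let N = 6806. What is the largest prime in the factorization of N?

6806 = 2 · 3403
3403 = 41 · 83
83 is prime.
So 6806 = 2 · 41 · 83; the largest prime factor is 83.

83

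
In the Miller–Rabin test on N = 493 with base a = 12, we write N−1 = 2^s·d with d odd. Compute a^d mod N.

278

493 − 1 = 492 = 2^2 · 123, so d = 123.
12^1 ≡ 12 (mod 493)
12^2 ≡ 12^2 = 144 ≡ 144 (mod 493)
12^4 ≡ 144^2 = 20736 ≡ 30 (mod 493)
12^8 ≡ 30^2 = 900 ≡ 407 (mod 493)
12^16 ≡ 407^2 = 165649 ≡ 1 (mod 493)
12^32 ≡ 1^2 = 1 ≡ 1 (mod 493)
12^64 ≡ 1^2 = 1 ≡ 1 (mod 493)
123 = 64 + 32 + 16 + 8 + 2 + 1 in binary powers of 2.
So 12^123 ≡ 1 · 1 · 1 · 407 · 144 · 12 ≡ 278 (mod 493).
Squaring chain: 278 → 376; never reaches −1, so base 12 is a Miller–Rabin witness that 493 is composite.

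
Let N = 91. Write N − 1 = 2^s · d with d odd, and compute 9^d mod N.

1

91 − 1 = 90 = 2^1 · 45, so d = 45.
9^1 ≡ 9 (mod 91)
9^2 ≡ 9^2 = 81 ≡ 81 (mod 91)
9^4 ≡ 81^2 = 6561 ≡ 9 (mod 91)
9^8 ≡ 9^2 = 81 ≡ 81 (mod 91)
9^16 ≡ 81^2 = 6561 ≡ 9 (mod 91)
9^32 ≡ 9^2 = 81 ≡ 81 (mod 91)
45 = 32 + 8 + 4 + 1 in binary powers of 2.
So 9^45 ≡ 81 · 81 · 9 · 9 ≡ 1 (mod 91).
Since 9^d ≡ 1 (mod 91), base 9 does not prove 91 composite.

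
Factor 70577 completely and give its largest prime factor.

89

70577 = 13 · 5429
5429 = 61 · 89
89 is prime.
So 70577 = 13 · 61 · 89; the largest prime factor is 89.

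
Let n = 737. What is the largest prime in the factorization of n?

67

737 = 11 · 67
67 is prime.
So 737 = 11 · 67; the largest prime factor is 67.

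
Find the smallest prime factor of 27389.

61

27389 is odd.
Digit sum 29, not divisible by 3.
Ends in 9: not divisible by 5.
7: 27389 = 7·3912 + 5
11: 27389 = 11·2489 + 10
13: 27389 = 13·2106 + 11
17: 27389 = 17·1611 + 2
19: 27389 = 19·1441 + 10
23: 27389 = 23·1190 + 19
29: 27389 = 29·944 + 13
31: 27389 = 31·883 + 16
37: 27389 = 37·740 + 9
41: 27389 = 41·668 + 1
43: 27389 = 43·636 + 41
47: 27389 = 47·582 + 35
53: 27389 = 53·516 + 41
59: 27389 = 59·464 + 13
61: 27389 = 61·449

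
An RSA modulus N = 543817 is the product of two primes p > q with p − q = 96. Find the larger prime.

787

Since p = q + 96, we have 543817 = q(q + 96), so q² + 96q − 543817 = 0.
Discriminant: 96² + 4·543817 = 9216 + 2175268 = 2184484; √2184484 = 1478.
q = (−96 + 1478)/2 = 691, and p = q + 96 = 787.
Check: 691 · 787 = 543817.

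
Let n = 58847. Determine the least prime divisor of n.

83

58847 is odd.
Digit sum 32, not divisible by 3.
Ends in 7: not divisible by 5.
7: 58847 = 7·8406 + 5
11: 58847 = 11·5349 + 8
13: 58847 = 13·4526 + 9
17: 58847 = 17·3461 + 10
19: 58847 = 19·3097 + 4
23: 58847 = 23·2558 + 13
29: 58847 = 29·2029 + 6
31: 58847 = 31·1898 + 9
37: 58847 = 37·1590 + 17
41: 58847 = 41·1435 + 12
43: 58847 = 43·1368 + 23
47: 58847 = 47·1252 + 3
53: 58847 = 53·1110 + 17
59: 58847 = 59·997 + 24
61: 58847 = 61·964 + 43
67: 58847 = 67·878 + 21
71: 58847 = 71·828 + 59
73: 58847 = 73·806 + 9
79: 58847 = 79·744 + 71
83: 58847 = 83·709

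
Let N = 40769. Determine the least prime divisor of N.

59

40769 is odd.
Digit sum 26, not divisible by 3.
Ends in 9: not divisible by 5.
7: 40769 = 7·5824 + 1
11: 40769 = 11·3706 + 3
13: 40769 = 13·3136 + 1
17: 40769 = 17·2398 + 3
19: 40769 = 19·2145 + 14
23: 40769 = 23·1772 + 13
29: 40769 = 29·1405 + 24
31: 40769 = 31·1315 + 4
37: 40769 = 37·1101 + 32
41: 40769 = 41·994 + 15
43: 40769 = 43·948 + 5
47: 40769 = 47·867 + 20
53: 40769 = 53·769 + 12
59: 40769 = 59·691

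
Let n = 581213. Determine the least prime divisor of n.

17

581213 is odd.
Digit sum 20, not divisible by 3.
Ends in 3: not divisible by 5.
7: 581213 = 7·83030 + 3
11: 581213 = 11·52837 + 6
13: 581213 = 13·44708 + 9
17: 581213 = 17·34189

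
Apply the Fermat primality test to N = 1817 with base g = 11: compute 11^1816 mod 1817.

11^1 ≡ 11 (mod 1817)
11^2 ≡ 11^2 = 121 ≡ 121 (mod 1817)
11^4 ≡ 121^2 = 14641 ≡ 105 (mod 1817)
11^8 ≡ 105^2 = 11025 ≡ 123 (mod 1817)
11^16 ≡ 123^2 = 15129 ≡ 593 (mod 1817)
11^32 ≡ 593^2 = 351649 ≡ 968 (mod 1817)
11^64 ≡ 968^2 = 937024 ≡ 1269 (mod 1817)
11^128 ≡ 1269^2 = 1610361 ≡ 499 (mod 1817)
11^256 ≡ 499^2 = 249001 ≡ 72 (mod 1817)
11^512 ≡ 72^2 = 5184 ≡ 1550 (mod 1817)
11^1024 ≡ 1550^2 = 2402500 ≡ 426 (mod 1817)
1816 = 1024 + 512 + 256 + 16 + 8 in binary powers of 2.
So 11^1816 ≡ 426 · 1550 · 72 · 593 · 123 ≡ 1415 (mod 1817).
Since 1415 ≠ 1, base 11 is a Fermat witness: 1817 is composite.

1415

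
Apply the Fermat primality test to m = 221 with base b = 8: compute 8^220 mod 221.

118

8^1 ≡ 8 (mod 221)
8^2 ≡ 8^2 = 64 ≡ 64 (mod 221)
8^4 ≡ 64^2 = 4096 ≡ 118 (mod 221)
8^8 ≡ 118^2 = 13924 ≡ 1 (mod 221)
8^16 ≡ 1^2 = 1 ≡ 1 (mod 221)
8^32 ≡ 1^2 = 1 ≡ 1 (mod 221)
8^64 ≡ 1^2 = 1 ≡ 1 (mod 221)
8^128 ≡ 1^2 = 1 ≡ 1 (mod 221)
220 = 128 + 64 + 16 + 8 + 4 in binary powers of 2.
So 8^220 ≡ 1 · 1 · 1 · 1 · 118 ≡ 118 (mod 221).
Since 118 ≠ 1, base 8 is a Fermat witness: 221 is composite.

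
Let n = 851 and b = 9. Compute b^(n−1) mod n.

9^1 ≡ 9 (mod 851)
9^2 ≡ 9^2 = 81 ≡ 81 (mod 851)
9^4 ≡ 81^2 = 6561 ≡ 604 (mod 851)
9^8 ≡ 604^2 = 364816 ≡ 588 (mod 851)
9^16 ≡ 588^2 = 345744 ≡ 238 (mod 851)
9^32 ≡ 238^2 = 56644 ≡ 478 (mod 851)
9^64 ≡ 478^2 = 228484 ≡ 416 (mod 851)
9^128 ≡ 416^2 = 173056 ≡ 303 (mod 851)
9^256 ≡ 303^2 = 91809 ≡ 752 (mod 851)
9^512 ≡ 752^2 = 565504 ≡ 440 (mod 851)
850 = 512 + 256 + 64 + 16 + 2 in binary powers of 2.
So 9^850 ≡ 440 · 752 · 416 · 238 · 81 ≡ 752 (mod 851).
Since 752 ≠ 1, base 9 is a Fermat witness: 851 is composite.

752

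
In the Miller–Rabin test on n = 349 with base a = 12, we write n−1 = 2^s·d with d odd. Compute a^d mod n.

1

349 − 1 = 348 = 2^2 · 87, so d = 87.
12^1 ≡ 12 (mod 349)
12^2 ≡ 12^2 = 144 ≡ 144 (mod 349)
12^4 ≡ 144^2 = 20736 ≡ 145 (mod 349)
12^8 ≡ 145^2 = 21025 ≡ 85 (mod 349)
12^16 ≡ 85^2 = 7225 ≡ 245 (mod 349)
12^32 ≡ 245^2 = 60025 ≡ 346 (mod 349)
12^64 ≡ 346^2 = 119716 ≡ 9 (mod 349)
87 = 64 + 16 + 4 + 2 + 1 in binary powers of 2.
So 12^87 ≡ 9 · 245 · 145 · 144 · 12 ≡ 1 (mod 349).
Since 12^d ≡ 1 (mod 349), base 12 does not prove 349 composite.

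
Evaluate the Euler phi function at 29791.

Factor: 29791 = 31^3.
φ(29791) = 31^2·(31−1) = 28830.

28830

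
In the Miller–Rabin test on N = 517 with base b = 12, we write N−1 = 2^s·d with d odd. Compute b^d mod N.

517 − 1 = 516 = 2^2 · 129, so d = 129.
12^1 ≡ 12 (mod 517)
12^2 ≡ 12^2 = 144 ≡ 144 (mod 517)
12^4 ≡ 144^2 = 20736 ≡ 56 (mod 517)
12^8 ≡ 56^2 = 3136 ≡ 34 (mod 517)
12^16 ≡ 34^2 = 1156 ≡ 122 (mod 517)
12^32 ≡ 122^2 = 14884 ≡ 408 (mod 517)
12^64 ≡ 408^2 = 166464 ≡ 507 (mod 517)
12^128 ≡ 507^2 = 257049 ≡ 100 (mod 517)
129 = 128 + 1 in binary powers of 2.
So 12^129 ≡ 100 · 12 ≡ 166 (mod 517).
Squaring chain: 166 → 155; never reaches −1, so base 12 is a Miller–Rabin witness that 517 is composite.

166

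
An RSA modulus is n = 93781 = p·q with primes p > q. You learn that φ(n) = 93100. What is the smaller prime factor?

191

φ(n) = (p−1)(q−1) = n − (p+q) + 1, so p + q = 93781 − 93100 + 1 = 682.
p and q are the roots of t² − 682t + 93781 = 0.
Discriminant: 682² − 4·93781 = 465124 − 375124 = 90000; √90000 = 300.
q = (682 − 300)/2 = 191, p = (682 + 300)/2 = 491.
Check: 191 · 491 = 93781.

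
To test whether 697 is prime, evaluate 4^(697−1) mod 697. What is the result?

324

4^1 ≡ 4 (mod 697)
4^2 ≡ 4^2 = 16 ≡ 16 (mod 697)
4^4 ≡ 16^2 = 256 ≡ 256 (mod 697)
4^8 ≡ 256^2 = 65536 ≡ 18 (mod 697)
4^16 ≡ 18^2 = 324 ≡ 324 (mod 697)
4^32 ≡ 324^2 = 104976 ≡ 426 (mod 697)
4^64 ≡ 426^2 = 181476 ≡ 256 (mod 697)
4^128 ≡ 256^2 = 65536 ≡ 18 (mod 697)
4^256 ≡ 18^2 = 324 ≡ 324 (mod 697)
4^512 ≡ 324^2 = 104976 ≡ 426 (mod 697)
696 = 512 + 128 + 32 + 16 + 8 in binary powers of 2.
So 4^696 ≡ 426 · 18 · 426 · 324 · 18 ≡ 324 (mod 697).
Since 324 ≠ 1, base 4 is a Fermat witness: 697 is composite.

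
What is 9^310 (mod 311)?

1

9^1 ≡ 9 (mod 311)
9^2 ≡ 9^2 = 81 ≡ 81 (mod 311)
9^4 ≡ 81^2 = 6561 ≡ 30 (mod 311)
9^8 ≡ 30^2 = 900 ≡ 278 (mod 311)
9^16 ≡ 278^2 = 77284 ≡ 156 (mod 311)
9^32 ≡ 156^2 = 24336 ≡ 78 (mod 311)
9^64 ≡ 78^2 = 6084 ≡ 175 (mod 311)
9^128 ≡ 175^2 = 30625 ≡ 147 (mod 311)
9^256 ≡ 147^2 = 21609 ≡ 150 (mod 311)
310 = 256 + 32 + 16 + 4 + 2 in binary powers of 2.
So 9^310 ≡ 150 · 78 · 156 · 30 · 81 ≡ 1 (mod 311).
Since the result is 1, base 9 gives no evidence that 311 is composite.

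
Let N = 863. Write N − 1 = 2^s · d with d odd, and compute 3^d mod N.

1

863 − 1 = 862 = 2^1 · 431, so d = 431.
3^1 ≡ 3 (mod 863)
3^2 ≡ 3^2 = 9 ≡ 9 (mod 863)
3^4 ≡ 9^2 = 81 ≡ 81 (mod 863)
3^8 ≡ 81^2 = 6561 ≡ 520 (mod 863)
3^16 ≡ 520^2 = 270400 ≡ 281 (mod 863)
3^32 ≡ 281^2 = 78961 ≡ 428 (mod 863)
3^64 ≡ 428^2 = 183184 ≡ 228 (mod 863)
3^128 ≡ 228^2 = 51984 ≡ 204 (mod 863)
3^256 ≡ 204^2 = 41616 ≡ 192 (mod 863)
431 = 256 + 128 + 32 + 8 + 4 + 2 + 1 in binary powers of 2.
So 3^431 ≡ 192 · 204 · 428 · 520 · 81 · 9 · 3 ≡ 1 (mod 863).
Since 3^d ≡ 1 (mod 863), base 3 does not prove 863 composite.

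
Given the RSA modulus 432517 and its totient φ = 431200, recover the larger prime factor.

φ(n) = (p−1)(q−1) = n − (p+q) + 1, so p + q = 432517 − 431200 + 1 = 1318.
p and q are the roots of t² − 1318t + 432517 = 0.
Discriminant: 1318² − 4·432517 = 1737124 − 1730068 = 7056; √7056 = 84.
q = (1318 − 84)/2 = 617, p = (1318 + 84)/2 = 701.
Check: 617 · 701 = 432517.

701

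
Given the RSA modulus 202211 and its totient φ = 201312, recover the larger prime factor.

467

φ(n) = (p−1)(q−1) = n − (p+q) + 1, so p + q = 202211 − 201312 + 1 = 900.
p and q are the roots of t² − 900t + 202211 = 0.
Discriminant: 900² − 4·202211 = 810000 − 808844 = 1156; √1156 = 34.
q = (900 − 34)/2 = 433, p = (900 + 34)/2 = 467.
Check: 433 · 467 = 202211.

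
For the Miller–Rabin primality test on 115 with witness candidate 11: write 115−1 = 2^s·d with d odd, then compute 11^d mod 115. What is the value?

86

115 − 1 = 114 = 2^1 · 57, so d = 57.
11^1 ≡ 11 (mod 115)
11^2 ≡ 11^2 = 121 ≡ 6 (mod 115)
11^4 ≡ 6^2 = 36 ≡ 36 (mod 115)
11^8 ≡ 36^2 = 1296 ≡ 31 (mod 115)
11^16 ≡ 31^2 = 961 ≡ 41 (mod 115)
11^32 ≡ 41^2 = 1681 ≡ 71 (mod 115)
57 = 32 + 16 + 8 + 1 in binary powers of 2.
So 11^57 ≡ 71 · 41 · 31 · 11 ≡ 86 (mod 115).
Squaring chain: 86; never reaches −1, so base 11 is a Miller–Rabin witness that 115 is composite.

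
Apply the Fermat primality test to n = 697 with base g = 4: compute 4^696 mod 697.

4^1 ≡ 4 (mod 697)
4^2 ≡ 4^2 = 16 ≡ 16 (mod 697)
4^4 ≡ 16^2 = 256 ≡ 256 (mod 697)
4^8 ≡ 256^2 = 65536 ≡ 18 (mod 697)
4^16 ≡ 18^2 = 324 ≡ 324 (mod 697)
4^32 ≡ 324^2 = 104976 ≡ 426 (mod 697)
4^64 ≡ 426^2 = 181476 ≡ 256 (mod 697)
4^128 ≡ 256^2 = 65536 ≡ 18 (mod 697)
4^256 ≡ 18^2 = 324 ≡ 324 (mod 697)
4^512 ≡ 324^2 = 104976 ≡ 426 (mod 697)
696 = 512 + 128 + 32 + 16 + 8 in binary powers of 2.
So 4^696 ≡ 426 · 18 · 426 · 324 · 18 ≡ 324 (mod 697).
Since 324 ≠ 1, base 4 is a Fermat witness: 697 is composite.

324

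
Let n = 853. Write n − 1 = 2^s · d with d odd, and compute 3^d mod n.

853 − 1 = 852 = 2^2 · 213, so d = 213.
3^1 ≡ 3 (mod 853)
3^2 ≡ 3^2 = 9 ≡ 9 (mod 853)
3^4 ≡ 9^2 = 81 ≡ 81 (mod 853)
3^8 ≡ 81^2 = 6561 ≡ 590 (mod 853)
3^16 ≡ 590^2 = 348100 ≡ 76 (mod 853)
3^32 ≡ 76^2 = 5776 ≡ 658 (mod 853)
3^64 ≡ 658^2 = 432964 ≡ 493 (mod 853)
3^128 ≡ 493^2 = 243049 ≡ 797 (mod 853)
213 = 128 + 64 + 16 + 4 + 1 in binary powers of 2.
So 3^213 ≡ 797 · 493 · 76 · 81 · 3 ≡ 852 (mod 853).
Since 3^d ≡ 852 (mod 853), base 3 does not prove 853 composite.

852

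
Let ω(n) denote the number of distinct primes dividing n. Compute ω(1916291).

4

1916291 = 13^2 · 11339
11339 = 17 · 667
667 = 23 · 29
1916291 = 13^2 · 17 · 23 · 29, which has 4 distinct prime factors.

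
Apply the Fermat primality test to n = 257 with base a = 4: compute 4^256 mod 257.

4^1 ≡ 4 (mod 257)
4^2 ≡ 4^2 = 16 ≡ 16 (mod 257)
4^4 ≡ 16^2 = 256 ≡ 256 (mod 257)
4^8 ≡ 256^2 = 65536 ≡ 1 (mod 257)
4^16 ≡ 1^2 = 1 ≡ 1 (mod 257)
4^32 ≡ 1^2 = 1 ≡ 1 (mod 257)
4^64 ≡ 1^2 = 1 ≡ 1 (mod 257)
4^128 ≡ 1^2 = 1 ≡ 1 (mod 257)
4^256 ≡ 1^2 = 1 ≡ 1 (mod 257)
256 = 256 in binary powers of 2.
So 4^256 ≡ 1 ≡ 1 (mod 257).
Since the result is 1, base 4 gives no evidence that 257 is composite.

1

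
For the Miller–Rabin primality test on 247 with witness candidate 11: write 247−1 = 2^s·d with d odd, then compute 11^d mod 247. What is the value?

247 − 1 = 246 = 2^1 · 123, so d = 123.
11^1 ≡ 11 (mod 247)
11^2 ≡ 11^2 = 121 ≡ 121 (mod 247)
11^4 ≡ 121^2 = 14641 ≡ 68 (mod 247)
11^8 ≡ 68^2 = 4624 ≡ 178 (mod 247)
11^16 ≡ 178^2 = 31684 ≡ 68 (mod 247)
11^32 ≡ 68^2 = 4624 ≡ 178 (mod 247)
11^64 ≡ 178^2 = 31684 ≡ 68 (mod 247)
123 = 64 + 32 + 16 + 8 + 2 + 1 in binary powers of 2.
So 11^123 ≡ 68 · 178 · 68 · 178 · 121 · 11 ≡ 96 (mod 247).
Squaring chain: 96; never reaches −1, so base 11 is a Miller–Rabin witness that 247 is composite.

96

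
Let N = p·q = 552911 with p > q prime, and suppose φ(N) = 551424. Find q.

φ(n) = (p−1)(q−1) = n − (p+q) + 1, so p + q = 552911 − 551424 + 1 = 1488.
p and q are the roots of t² − 1488t + 552911 = 0.
Discriminant: 1488² − 4·552911 = 2214144 − 2211644 = 2500; √2500 = 50.
q = (1488 − 50)/2 = 719, p = (1488 + 50)/2 = 769.
Check: 719 · 769 = 552911.

719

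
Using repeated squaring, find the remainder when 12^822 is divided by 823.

1

12^1 ≡ 12 (mod 823)
12^2 ≡ 12^2 = 144 ≡ 144 (mod 823)
12^4 ≡ 144^2 = 20736 ≡ 161 (mod 823)
12^8 ≡ 161^2 = 25921 ≡ 408 (mod 823)
12^16 ≡ 408^2 = 166464 ≡ 218 (mod 823)
12^32 ≡ 218^2 = 47524 ≡ 613 (mod 823)
12^64 ≡ 613^2 = 375769 ≡ 481 (mod 823)
12^128 ≡ 481^2 = 231361 ≡ 98 (mod 823)
12^256 ≡ 98^2 = 9604 ≡ 551 (mod 823)
12^512 ≡ 551^2 = 303601 ≡ 737 (mod 823)
822 = 512 + 256 + 32 + 16 + 4 + 2 in binary powers of 2.
So 12^822 ≡ 737 · 551 · 613 · 218 · 161 · 144 ≡ 1 (mod 823).
Since the result is 1, base 12 gives no evidence that 823 is composite.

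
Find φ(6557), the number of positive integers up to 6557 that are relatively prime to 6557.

Factor: 6557 = 79 · 83.
φ(6557) = (79−1) · (83−1) = 78 · 82 = 6396.

6396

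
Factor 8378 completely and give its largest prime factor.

8378 = 2 · 4189
4189 = 59 · 71
71 is prime.
So 8378 = 2 · 59 · 71; the largest prime factor is 71.

71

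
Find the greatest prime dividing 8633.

97

8633 = 89 · 97
97 is prime.
So 8633 = 89 · 97; the largest prime factor is 97.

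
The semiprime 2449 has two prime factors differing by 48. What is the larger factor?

Since p = q + 48, we have 2449 = q(q + 48), so q² + 48q − 2449 = 0.
Discriminant: 48² + 4·2449 = 2304 + 9796 = 12100; √12100 = 110.
q = (−48 + 110)/2 = 31, and p = q + 48 = 79.
Check: 31 · 79 = 2449.

79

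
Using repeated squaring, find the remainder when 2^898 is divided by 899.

2^1 ≡ 2 (mod 899)
2^2 ≡ 2^2 = 4 ≡ 4 (mod 899)
2^4 ≡ 4^2 = 16 ≡ 16 (mod 899)
2^8 ≡ 16^2 = 256 ≡ 256 (mod 899)
2^16 ≡ 256^2 = 65536 ≡ 808 (mod 899)
2^32 ≡ 808^2 = 652864 ≡ 190 (mod 899)
2^64 ≡ 190^2 = 36100 ≡ 140 (mod 899)
2^128 ≡ 140^2 = 19600 ≡ 721 (mod 899)
2^256 ≡ 721^2 = 519841 ≡ 219 (mod 899)
2^512 ≡ 219^2 = 47961 ≡ 314 (mod 899)
898 = 512 + 256 + 128 + 2 in binary powers of 2.
So 2^898 ≡ 314 · 219 · 721 · 4 ≡ 845 (mod 899).
Since 845 ≠ 1, base 2 is a Fermat witness: 899 is composite.

845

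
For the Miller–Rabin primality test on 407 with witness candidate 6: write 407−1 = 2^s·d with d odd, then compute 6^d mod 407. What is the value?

407 − 1 = 406 = 2^1 · 203, so d = 203.
6^1 ≡ 6 (mod 407)
6^2 ≡ 6^2 = 36 ≡ 36 (mod 407)
6^4 ≡ 36^2 = 1296 ≡ 75 (mod 407)
6^8 ≡ 75^2 = 5625 ≡ 334 (mod 407)
6^16 ≡ 334^2 = 111556 ≡ 38 (mod 407)
6^32 ≡ 38^2 = 1444 ≡ 223 (mod 407)
6^64 ≡ 223^2 = 49729 ≡ 75 (mod 407)
6^128 ≡ 75^2 = 5625 ≡ 334 (mod 407)
203 = 128 + 64 + 8 + 2 + 1 in binary powers of 2.
So 6^203 ≡ 334 · 75 · 334 · 36 · 6 ≡ 216 (mod 407).
Squaring chain: 216; never reaches −1, so base 6 is a Miller–Rabin witness that 407 is composite.

216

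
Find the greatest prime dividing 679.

679 = 7 · 97
97 is prime.
So 679 = 7 · 97; the largest prime factor is 97.

97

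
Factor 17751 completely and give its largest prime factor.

97

17751 = 3 · 5917
5917 = 61 · 97
97 is prime.
So 17751 = 3 · 61 · 97; the largest prime factor is 97.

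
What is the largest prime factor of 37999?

79

37999 = 13 · 2923
2923 = 37 · 79
79 is prime.
So 37999 = 13 · 37 · 79; the largest prime factor is 79.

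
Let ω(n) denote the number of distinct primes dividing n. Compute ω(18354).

5

18354 = 2 · 9177
9177 = 3 · 3059
3059 = 7 · 437
437 = 19 · 23
18354 = 2 · 3 · 7 · 19 · 23, which has 5 distinct prime factors.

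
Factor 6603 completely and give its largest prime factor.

71

6603 = 3 · 2201
2201 = 31 · 71
71 is prime.
So 6603 = 3 · 31 · 71; the largest prime factor is 71.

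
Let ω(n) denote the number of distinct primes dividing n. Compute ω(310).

310 = 2 · 155
155 = 5 · 31
310 = 2 · 5 · 31, which has 3 distinct prime factors.

3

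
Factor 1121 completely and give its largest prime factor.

59

1121 = 19 · 59
59 is prime.
So 1121 = 19 · 59; the largest prime factor is 59.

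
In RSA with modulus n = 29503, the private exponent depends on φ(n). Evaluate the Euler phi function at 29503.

Factor: 29503 = 163 · 181.
φ(29503) = (163−1) · (181−1) = 162 · 180 = 29160.

29160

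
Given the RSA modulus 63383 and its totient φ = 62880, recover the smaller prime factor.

241

φ(n) = (p−1)(q−1) = n − (p+q) + 1, so p + q = 63383 − 62880 + 1 = 504.
p and q are the roots of t² − 504t + 63383 = 0.
Discriminant: 504² − 4·63383 = 254016 − 253532 = 484; √484 = 22.
q = (504 − 22)/2 = 241, p = (504 + 22)/2 = 263.
Check: 241 · 263 = 63383.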